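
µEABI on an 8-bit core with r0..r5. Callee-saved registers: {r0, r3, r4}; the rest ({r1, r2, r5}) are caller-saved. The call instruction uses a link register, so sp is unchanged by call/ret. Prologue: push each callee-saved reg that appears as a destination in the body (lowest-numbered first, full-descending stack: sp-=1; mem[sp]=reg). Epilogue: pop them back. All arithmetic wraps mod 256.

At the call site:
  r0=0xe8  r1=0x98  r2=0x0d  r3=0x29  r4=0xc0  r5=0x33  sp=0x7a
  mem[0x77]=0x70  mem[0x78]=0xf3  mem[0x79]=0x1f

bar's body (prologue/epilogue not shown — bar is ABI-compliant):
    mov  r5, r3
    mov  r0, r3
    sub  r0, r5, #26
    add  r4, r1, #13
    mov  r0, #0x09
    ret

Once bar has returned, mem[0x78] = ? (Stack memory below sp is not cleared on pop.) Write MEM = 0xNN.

prologue: push r0 → mem[0x79]=0xe8, sp=0x79
prologue: push r4 → mem[0x78]=0xc0, sp=0x78
body[0] mov  r5, r3 → r5=0x29
body[1] mov  r0, r3 → r0=0x29
body[2] sub  r0, r5, #26 → r0=0x0f
body[3] add  r4, r1, #13 → r4=0xa5
body[4] mov  r0, #0x09 → r0=0x09
epilogue: pop r4=0xc0, sp=0x79
epilogue: pop r0=0xe8, sp=0x7a
prologue pushed ['r0', 'r4'] at ['0x79', '0x78']

MEM = 0xc0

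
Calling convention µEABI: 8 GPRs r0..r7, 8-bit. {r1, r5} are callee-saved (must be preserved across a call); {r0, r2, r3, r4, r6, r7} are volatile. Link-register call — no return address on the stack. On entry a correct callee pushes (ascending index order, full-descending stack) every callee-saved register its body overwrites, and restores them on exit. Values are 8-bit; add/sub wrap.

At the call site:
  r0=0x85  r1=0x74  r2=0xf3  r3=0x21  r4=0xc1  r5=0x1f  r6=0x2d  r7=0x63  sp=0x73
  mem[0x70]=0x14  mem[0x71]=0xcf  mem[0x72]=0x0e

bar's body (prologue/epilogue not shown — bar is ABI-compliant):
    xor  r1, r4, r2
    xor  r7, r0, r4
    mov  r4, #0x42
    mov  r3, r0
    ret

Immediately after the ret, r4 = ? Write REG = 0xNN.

prologue: push r1 -> mem[0x72]=0x74, sp=0x72
body[0] xor  r1, r4, r2 -> r1=0x32
body[1] xor  r7, r0, r4 -> r7=0x44
body[2] mov  r4, #0x42 -> r4=0x42
body[3] mov  r3, r0 -> r3=0x85
epilogue: pop r1=0x74, sp=0x73
r4 is caller-saved -> body value

REG = 0x42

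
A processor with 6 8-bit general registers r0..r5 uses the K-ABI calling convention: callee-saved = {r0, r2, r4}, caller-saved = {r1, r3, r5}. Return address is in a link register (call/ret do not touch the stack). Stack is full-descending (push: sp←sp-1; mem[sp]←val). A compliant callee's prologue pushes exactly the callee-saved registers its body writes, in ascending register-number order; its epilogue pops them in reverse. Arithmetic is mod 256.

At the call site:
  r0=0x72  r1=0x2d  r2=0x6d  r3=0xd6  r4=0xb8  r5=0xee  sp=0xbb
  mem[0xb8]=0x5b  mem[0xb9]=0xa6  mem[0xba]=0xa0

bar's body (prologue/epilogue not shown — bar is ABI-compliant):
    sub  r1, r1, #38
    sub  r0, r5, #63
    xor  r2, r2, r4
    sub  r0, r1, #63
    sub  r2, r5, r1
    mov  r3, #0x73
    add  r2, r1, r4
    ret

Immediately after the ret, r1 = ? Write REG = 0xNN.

REG = 0x07

prologue: push r0 → mem[0xba]=0x72, sp=0xba
prologue: push r2 → mem[0xb9]=0x6d, sp=0xb9
body[0] sub  r1, r1, #38 → r1=0x07
body[1] sub  r0, r5, #63 → r0=0xaf
body[2] xor  r2, r2, r4 → r2=0xd5
body[3] sub  r0, r1, #63 → r0=0xc8
body[4] sub  r2, r5, r1 → r2=0xe7
body[5] mov  r3, #0x73 → r3=0x73
body[6] add  r2, r1, r4 → r2=0xbf
epilogue: pop r2=0x6d, sp=0xba
epilogue: pop r0=0x72, sp=0xbb
r1 is caller-saved → body value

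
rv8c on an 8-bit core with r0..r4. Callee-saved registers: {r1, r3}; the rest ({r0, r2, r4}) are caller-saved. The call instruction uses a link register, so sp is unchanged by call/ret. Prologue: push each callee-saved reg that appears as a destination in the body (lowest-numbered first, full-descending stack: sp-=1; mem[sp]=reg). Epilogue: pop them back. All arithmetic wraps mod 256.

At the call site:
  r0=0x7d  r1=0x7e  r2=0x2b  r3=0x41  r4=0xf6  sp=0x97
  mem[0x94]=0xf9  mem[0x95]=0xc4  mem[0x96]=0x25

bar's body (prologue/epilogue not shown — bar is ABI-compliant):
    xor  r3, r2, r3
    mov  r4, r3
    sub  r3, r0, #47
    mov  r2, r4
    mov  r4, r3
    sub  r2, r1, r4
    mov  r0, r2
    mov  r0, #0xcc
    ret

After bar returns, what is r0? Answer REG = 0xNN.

prologue: push r3 -> mem[0x96]=0x41, sp=0x96
body[0] xor  r3, r2, r3 -> r3=0x6a
body[1] mov  r4, r3 -> r4=0x6a
body[2] sub  r3, r0, #47 -> r3=0x4e
body[3] mov  r2, r4 -> r2=0x6a
body[4] mov  r4, r3 -> r4=0x4e
body[5] sub  r2, r1, r4 -> r2=0x30
body[6] mov  r0, r2 -> r0=0x30
body[7] mov  r0, #0xcc -> r0=0xcc
epilogue: pop r3=0x41, sp=0x97
r0 is caller-saved -> body value

REG = 0xcc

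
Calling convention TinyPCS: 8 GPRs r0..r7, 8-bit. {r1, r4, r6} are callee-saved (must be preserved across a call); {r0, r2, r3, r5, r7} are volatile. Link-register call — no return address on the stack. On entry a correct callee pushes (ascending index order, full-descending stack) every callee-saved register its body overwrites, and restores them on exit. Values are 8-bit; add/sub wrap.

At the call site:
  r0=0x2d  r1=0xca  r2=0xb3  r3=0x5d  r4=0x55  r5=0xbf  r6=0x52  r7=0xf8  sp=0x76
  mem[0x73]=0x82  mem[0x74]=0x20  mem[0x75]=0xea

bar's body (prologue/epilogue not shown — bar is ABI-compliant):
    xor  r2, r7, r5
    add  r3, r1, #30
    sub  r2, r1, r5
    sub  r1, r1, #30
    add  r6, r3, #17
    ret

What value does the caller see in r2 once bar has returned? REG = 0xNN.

prologue: push r1 -> mem[0x75]=0xca, sp=0x75
prologue: push r6 -> mem[0x74]=0x52, sp=0x74
body[0] xor  r2, r7, r5 -> r2=0x47
body[1] add  r3, r1, #30 -> r3=0xe8
body[2] sub  r2, r1, r5 -> r2=0x0b
body[3] sub  r1, r1, #30 -> r1=0xac
body[4] add  r6, r3, #17 -> r6=0xf9
epilogue: pop r6=0x52, sp=0x75
epilogue: pop r1=0xca, sp=0x76
r2 is caller-saved -> body value

REG = 0x0b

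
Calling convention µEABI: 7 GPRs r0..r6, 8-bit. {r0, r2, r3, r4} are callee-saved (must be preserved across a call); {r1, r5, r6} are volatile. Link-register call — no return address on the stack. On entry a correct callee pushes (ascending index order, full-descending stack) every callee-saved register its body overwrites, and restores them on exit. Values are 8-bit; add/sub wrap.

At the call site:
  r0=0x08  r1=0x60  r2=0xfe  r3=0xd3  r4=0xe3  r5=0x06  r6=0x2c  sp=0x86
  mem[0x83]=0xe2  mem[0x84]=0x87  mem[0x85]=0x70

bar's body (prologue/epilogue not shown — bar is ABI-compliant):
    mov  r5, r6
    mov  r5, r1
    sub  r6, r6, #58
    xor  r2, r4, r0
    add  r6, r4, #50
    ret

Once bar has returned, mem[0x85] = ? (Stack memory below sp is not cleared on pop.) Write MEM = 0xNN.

prologue: push r2 -> mem[0x85]=0xfe, sp=0x85
body[0] mov  r5, r6 -> r5=0x2c
body[1] mov  r5, r1 -> r5=0x60
body[2] sub  r6, r6, #58 -> r6=0xf2
body[3] xor  r2, r4, r0 -> r2=0xeb
body[4] add  r6, r4, #50 -> r6=0x15
epilogue: pop r2=0xfe, sp=0x86
prologue pushed ['r2'] at ['0x85']

MEM = 0xfe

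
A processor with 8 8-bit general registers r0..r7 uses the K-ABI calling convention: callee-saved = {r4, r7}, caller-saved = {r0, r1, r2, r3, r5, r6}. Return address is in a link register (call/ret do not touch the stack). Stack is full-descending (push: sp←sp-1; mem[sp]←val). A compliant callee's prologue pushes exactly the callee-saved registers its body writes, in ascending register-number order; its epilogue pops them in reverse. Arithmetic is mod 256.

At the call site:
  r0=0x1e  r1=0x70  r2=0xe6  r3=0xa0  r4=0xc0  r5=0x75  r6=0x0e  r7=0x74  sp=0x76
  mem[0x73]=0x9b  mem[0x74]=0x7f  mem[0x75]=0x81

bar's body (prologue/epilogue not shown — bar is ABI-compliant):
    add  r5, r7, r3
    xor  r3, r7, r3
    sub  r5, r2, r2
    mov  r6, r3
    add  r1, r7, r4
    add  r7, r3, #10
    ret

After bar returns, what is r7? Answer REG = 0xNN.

prologue: push r7 → mem[0x75]=0x74, sp=0x75
body[0] add  r5, r7, r3 → r5=0x14
body[1] xor  r3, r7, r3 → r3=0xd4
body[2] sub  r5, r2, r2 → r5=0x00
body[3] mov  r6, r3 → r6=0xd4
body[4] add  r1, r7, r4 → r1=0x34
body[5] add  r7, r3, #10 → r7=0xde
epilogue: pop r7=0x74, sp=0x76
r7 is callee-saved → restored

REG = 0x74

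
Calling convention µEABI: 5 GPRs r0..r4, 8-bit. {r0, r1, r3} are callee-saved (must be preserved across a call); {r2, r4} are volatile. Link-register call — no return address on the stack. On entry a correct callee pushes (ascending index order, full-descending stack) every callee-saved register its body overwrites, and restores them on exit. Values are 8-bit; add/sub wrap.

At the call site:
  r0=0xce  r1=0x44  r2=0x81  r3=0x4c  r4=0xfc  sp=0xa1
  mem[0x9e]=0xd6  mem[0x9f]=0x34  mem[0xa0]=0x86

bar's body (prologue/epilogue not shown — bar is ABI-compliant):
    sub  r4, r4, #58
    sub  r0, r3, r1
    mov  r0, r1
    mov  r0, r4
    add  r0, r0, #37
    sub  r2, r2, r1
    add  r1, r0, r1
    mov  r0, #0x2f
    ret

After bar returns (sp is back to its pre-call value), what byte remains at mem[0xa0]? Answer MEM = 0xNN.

MEM = 0xce

prologue: push r0 -> mem[0xa0]=0xce, sp=0xa0
prologue: push r1 -> mem[0x9f]=0x44, sp=0x9f
body[0] sub  r4, r4, #58 -> r4=0xc2
body[1] sub  r0, r3, r1 -> r0=0x08
body[2] mov  r0, r1 -> r0=0x44
body[3] mov  r0, r4 -> r0=0xc2
body[4] add  r0, r0, #37 -> r0=0xe7
body[5] sub  r2, r2, r1 -> r2=0x3d
body[6] add  r1, r0, r1 -> r1=0x2b
body[7] mov  r0, #0x2f -> r0=0x2f
epilogue: pop r1=0x44, sp=0xa0
epilogue: pop r0=0xce, sp=0xa1
prologue pushed ['r0', 'r1'] at ['0xa0', '0x9f']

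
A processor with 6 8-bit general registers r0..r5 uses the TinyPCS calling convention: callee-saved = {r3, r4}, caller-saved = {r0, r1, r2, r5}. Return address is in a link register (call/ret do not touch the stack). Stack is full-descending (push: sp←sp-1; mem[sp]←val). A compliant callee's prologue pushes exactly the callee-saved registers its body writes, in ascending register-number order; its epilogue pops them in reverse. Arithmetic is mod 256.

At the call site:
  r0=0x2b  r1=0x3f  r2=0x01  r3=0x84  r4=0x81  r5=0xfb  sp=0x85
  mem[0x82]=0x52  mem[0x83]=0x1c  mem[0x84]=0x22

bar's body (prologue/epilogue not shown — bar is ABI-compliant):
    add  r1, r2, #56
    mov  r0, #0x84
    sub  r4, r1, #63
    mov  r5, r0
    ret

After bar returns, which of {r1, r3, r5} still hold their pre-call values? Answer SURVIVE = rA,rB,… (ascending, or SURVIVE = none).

SURVIVE = r3

prologue: push r4 -> mem[0x84]=0x81, sp=0x84
body[0] add  r1, r2, #56 -> r1=0x39
body[1] mov  r0, #0x84 -> r0=0x84
body[2] sub  r4, r1, #63 -> r4=0xfa
body[3] mov  r5, r0 -> r5=0x84
epilogue: pop r4=0x81, sp=0x85
r1: caller-saved, written=True
r3: callee-saved, written=False
r5: caller-saved, written=True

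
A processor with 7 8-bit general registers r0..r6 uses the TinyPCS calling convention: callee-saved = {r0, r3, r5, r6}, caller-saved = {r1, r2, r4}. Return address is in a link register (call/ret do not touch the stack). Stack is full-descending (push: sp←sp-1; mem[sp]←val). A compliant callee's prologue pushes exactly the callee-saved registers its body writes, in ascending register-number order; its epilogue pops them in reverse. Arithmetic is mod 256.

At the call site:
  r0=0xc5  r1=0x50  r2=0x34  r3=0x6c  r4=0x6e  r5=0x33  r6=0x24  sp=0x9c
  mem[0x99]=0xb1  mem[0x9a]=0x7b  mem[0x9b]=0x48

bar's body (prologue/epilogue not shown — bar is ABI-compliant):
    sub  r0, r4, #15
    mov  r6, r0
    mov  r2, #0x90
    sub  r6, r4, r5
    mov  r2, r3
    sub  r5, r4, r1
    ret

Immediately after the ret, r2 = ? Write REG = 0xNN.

prologue: push r0 -> mem[0x9b]=0xc5, sp=0x9b
prologue: push r5 -> mem[0x9a]=0x33, sp=0x9a
prologue: push r6 -> mem[0x99]=0x24, sp=0x99
body[0] sub  r0, r4, #15 -> r0=0x5f
body[1] mov  r6, r0 -> r6=0x5f
body[2] mov  r2, #0x90 -> r2=0x90
body[3] sub  r6, r4, r5 -> r6=0x3b
body[4] mov  r2, r3 -> r2=0x6c
body[5] sub  r5, r4, r1 -> r5=0x1e
epilogue: pop r6=0x24, sp=0x9a
epilogue: pop r5=0x33, sp=0x9b
epilogue: pop r0=0xc5, sp=0x9c
r2 is caller-saved -> body value

REG = 0x6c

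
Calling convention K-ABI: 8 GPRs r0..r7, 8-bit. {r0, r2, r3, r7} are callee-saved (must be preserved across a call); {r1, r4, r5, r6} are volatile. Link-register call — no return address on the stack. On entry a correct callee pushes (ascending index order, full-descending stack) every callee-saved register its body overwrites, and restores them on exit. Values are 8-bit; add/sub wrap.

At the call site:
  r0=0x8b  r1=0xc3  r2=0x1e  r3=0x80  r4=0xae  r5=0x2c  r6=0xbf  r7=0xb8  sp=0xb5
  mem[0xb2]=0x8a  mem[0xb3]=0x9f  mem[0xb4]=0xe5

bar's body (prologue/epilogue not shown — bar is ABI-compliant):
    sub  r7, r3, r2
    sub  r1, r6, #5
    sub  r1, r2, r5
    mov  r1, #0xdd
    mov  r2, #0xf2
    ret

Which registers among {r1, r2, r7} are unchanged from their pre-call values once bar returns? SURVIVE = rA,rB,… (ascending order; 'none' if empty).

SURVIVE = r2,r7

prologue: push r2 → mem[0xb4]=0x1e, sp=0xb4
prologue: push r7 → mem[0xb3]=0xb8, sp=0xb3
body[0] sub  r7, r3, r2 → r7=0x62
body[1] sub  r1, r6, #5 → r1=0xba
body[2] sub  r1, r2, r5 → r1=0xf2
body[3] mov  r1, #0xdd → r1=0xdd
body[4] mov  r2, #0xf2 → r2=0xf2
epilogue: pop r7=0xb8, sp=0xb4
epilogue: pop r2=0x1e, sp=0xb5
r1: caller-saved, written=True
r2: callee-saved, written=True
r7: callee-saved, written=True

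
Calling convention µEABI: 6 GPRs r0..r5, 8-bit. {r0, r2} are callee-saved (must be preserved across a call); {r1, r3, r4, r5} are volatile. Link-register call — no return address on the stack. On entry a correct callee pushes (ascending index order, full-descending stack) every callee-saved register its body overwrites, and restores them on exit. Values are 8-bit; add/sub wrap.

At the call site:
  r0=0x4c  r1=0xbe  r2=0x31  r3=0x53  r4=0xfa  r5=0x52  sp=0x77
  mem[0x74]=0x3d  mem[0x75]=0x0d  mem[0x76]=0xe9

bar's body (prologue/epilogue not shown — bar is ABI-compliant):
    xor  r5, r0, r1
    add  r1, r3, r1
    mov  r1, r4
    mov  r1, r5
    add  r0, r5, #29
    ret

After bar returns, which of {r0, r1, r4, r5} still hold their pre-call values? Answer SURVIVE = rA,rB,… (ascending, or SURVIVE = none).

SURVIVE = r0,r4

prologue: push r0 -> mem[0x76]=0x4c, sp=0x76
body[0] xor  r5, r0, r1 -> r5=0xf2
body[1] add  r1, r3, r1 -> r1=0x11
body[2] mov  r1, r4 -> r1=0xfa
body[3] mov  r1, r5 -> r1=0xf2
body[4] add  r0, r5, #29 -> r0=0x0f
epilogue: pop r0=0x4c, sp=0x77
r0: callee-saved, written=True
r1: caller-saved, written=True
r4: caller-saved, written=False
r5: caller-saved, written=True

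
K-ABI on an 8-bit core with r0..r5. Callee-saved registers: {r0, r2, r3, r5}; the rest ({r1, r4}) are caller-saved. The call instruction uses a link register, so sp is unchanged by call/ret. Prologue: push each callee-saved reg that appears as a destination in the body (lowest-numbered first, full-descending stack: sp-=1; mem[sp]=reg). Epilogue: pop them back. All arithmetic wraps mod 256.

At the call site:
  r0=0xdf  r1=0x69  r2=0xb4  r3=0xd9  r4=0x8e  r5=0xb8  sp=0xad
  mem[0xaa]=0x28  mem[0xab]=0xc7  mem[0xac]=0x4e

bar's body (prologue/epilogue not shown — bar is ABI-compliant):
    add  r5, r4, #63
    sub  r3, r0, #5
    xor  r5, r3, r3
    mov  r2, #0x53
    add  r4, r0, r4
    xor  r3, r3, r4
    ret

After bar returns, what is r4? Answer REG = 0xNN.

prologue: push r2 -> mem[0xac]=0xb4, sp=0xac
prologue: push r3 -> mem[0xab]=0xd9, sp=0xab
prologue: push r5 -> mem[0xaa]=0xb8, sp=0xaa
body[0] add  r5, r4, #63 -> r5=0xcd
body[1] sub  r3, r0, #5 -> r3=0xda
body[2] xor  r5, r3, r3 -> r5=0x00
body[3] mov  r2, #0x53 -> r2=0x53
body[4] add  r4, r0, r4 -> r4=0x6d
body[5] xor  r3, r3, r4 -> r3=0xb7
epilogue: pop r5=0xb8, sp=0xab
epilogue: pop r3=0xd9, sp=0xac
epilogue: pop r2=0xb4, sp=0xad
r4 is caller-saved -> body value

REG = 0x6d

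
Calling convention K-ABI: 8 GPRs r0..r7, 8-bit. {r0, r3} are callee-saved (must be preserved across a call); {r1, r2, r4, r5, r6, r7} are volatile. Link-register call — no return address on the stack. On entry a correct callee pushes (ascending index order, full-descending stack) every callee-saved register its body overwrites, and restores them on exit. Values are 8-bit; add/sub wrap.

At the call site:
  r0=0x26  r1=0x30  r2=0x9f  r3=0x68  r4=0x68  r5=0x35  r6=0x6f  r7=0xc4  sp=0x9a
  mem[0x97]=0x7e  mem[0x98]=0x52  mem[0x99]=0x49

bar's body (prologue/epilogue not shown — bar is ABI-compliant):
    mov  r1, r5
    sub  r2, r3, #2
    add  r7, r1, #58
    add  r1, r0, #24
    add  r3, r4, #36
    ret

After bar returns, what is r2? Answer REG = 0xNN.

REG = 0x66

prologue: push r3 → mem[0x99]=0x68, sp=0x99
body[0] mov  r1, r5 → r1=0x35
body[1] sub  r2, r3, #2 → r2=0x66
body[2] add  r7, r1, #58 → r7=0x6f
body[3] add  r1, r0, #24 → r1=0x3e
body[4] add  r3, r4, #36 → r3=0x8c
epilogue: pop r3=0x68, sp=0x9a
r2 is caller-saved → body value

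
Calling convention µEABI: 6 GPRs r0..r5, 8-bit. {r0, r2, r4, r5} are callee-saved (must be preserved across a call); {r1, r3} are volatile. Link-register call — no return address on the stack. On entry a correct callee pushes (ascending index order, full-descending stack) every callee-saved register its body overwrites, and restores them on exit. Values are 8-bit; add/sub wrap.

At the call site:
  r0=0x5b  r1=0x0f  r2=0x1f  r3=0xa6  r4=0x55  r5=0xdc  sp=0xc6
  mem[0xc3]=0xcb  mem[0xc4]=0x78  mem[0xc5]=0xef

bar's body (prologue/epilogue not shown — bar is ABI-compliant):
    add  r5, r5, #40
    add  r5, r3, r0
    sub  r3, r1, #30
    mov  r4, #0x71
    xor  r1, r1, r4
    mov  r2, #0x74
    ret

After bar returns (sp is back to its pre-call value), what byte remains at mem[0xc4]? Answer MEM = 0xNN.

MEM = 0x55

prologue: push r2 → mem[0xc5]=0x1f, sp=0xc5
prologue: push r4 → mem[0xc4]=0x55, sp=0xc4
prologue: push r5 → mem[0xc3]=0xdc, sp=0xc3
body[0] add  r5, r5, #40 → r5=0x04
body[1] add  r5, r3, r0 → r5=0x01
body[2] sub  r3, r1, #30 → r3=0xf1
body[3] mov  r4, #0x71 → r4=0x71
body[4] xor  r1, r1, r4 → r1=0x7e
body[5] mov  r2, #0x74 → r2=0x74
epilogue: pop r5=0xdc, sp=0xc4
epilogue: pop r4=0x55, sp=0xc5
epilogue: pop r2=0x1f, sp=0xc6
prologue pushed ['r2', 'r4', 'r5'] at ['0xc5', '0xc4', '0xc3']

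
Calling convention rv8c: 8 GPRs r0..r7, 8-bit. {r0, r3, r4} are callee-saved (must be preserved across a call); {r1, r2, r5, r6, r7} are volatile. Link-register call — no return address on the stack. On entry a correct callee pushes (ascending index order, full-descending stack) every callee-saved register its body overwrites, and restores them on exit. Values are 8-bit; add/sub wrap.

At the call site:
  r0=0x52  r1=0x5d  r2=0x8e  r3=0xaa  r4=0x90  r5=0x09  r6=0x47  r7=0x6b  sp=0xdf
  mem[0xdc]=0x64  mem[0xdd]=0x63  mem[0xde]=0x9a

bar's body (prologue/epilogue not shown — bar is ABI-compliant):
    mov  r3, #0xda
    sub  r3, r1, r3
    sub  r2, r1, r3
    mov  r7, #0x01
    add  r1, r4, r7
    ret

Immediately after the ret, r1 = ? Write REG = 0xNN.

REG = 0x91

prologue: push r3 → mem[0xde]=0xaa, sp=0xde
body[0] mov  r3, #0xda → r3=0xda
body[1] sub  r3, r1, r3 → r3=0x83
body[2] sub  r2, r1, r3 → r2=0xda
body[3] mov  r7, #0x01 → r7=0x01
body[4] add  r1, r4, r7 → r1=0x91
epilogue: pop r3=0xaa, sp=0xdf
r1 is caller-saved → body value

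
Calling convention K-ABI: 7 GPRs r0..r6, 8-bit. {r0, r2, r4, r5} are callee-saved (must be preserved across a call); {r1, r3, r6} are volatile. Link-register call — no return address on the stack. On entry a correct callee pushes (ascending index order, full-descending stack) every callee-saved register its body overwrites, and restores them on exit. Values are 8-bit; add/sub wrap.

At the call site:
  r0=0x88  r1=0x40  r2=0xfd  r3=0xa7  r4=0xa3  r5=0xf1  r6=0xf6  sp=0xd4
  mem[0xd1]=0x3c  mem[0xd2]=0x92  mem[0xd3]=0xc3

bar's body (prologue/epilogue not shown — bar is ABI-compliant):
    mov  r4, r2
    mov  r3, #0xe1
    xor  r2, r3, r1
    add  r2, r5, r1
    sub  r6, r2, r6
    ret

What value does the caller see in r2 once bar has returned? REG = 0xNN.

prologue: push r2 → mem[0xd3]=0xfd, sp=0xd3
prologue: push r4 → mem[0xd2]=0xa3, sp=0xd2
body[0] mov  r4, r2 → r4=0xfd
body[1] mov  r3, #0xe1 → r3=0xe1
body[2] xor  r2, r3, r1 → r2=0xa1
body[3] add  r2, r5, r1 → r2=0x31
body[4] sub  r6, r2, r6 → r6=0x3b
epilogue: pop r4=0xa3, sp=0xd3
epilogue: pop r2=0xfd, sp=0xd4
r2 is callee-saved → restored

REG = 0xfd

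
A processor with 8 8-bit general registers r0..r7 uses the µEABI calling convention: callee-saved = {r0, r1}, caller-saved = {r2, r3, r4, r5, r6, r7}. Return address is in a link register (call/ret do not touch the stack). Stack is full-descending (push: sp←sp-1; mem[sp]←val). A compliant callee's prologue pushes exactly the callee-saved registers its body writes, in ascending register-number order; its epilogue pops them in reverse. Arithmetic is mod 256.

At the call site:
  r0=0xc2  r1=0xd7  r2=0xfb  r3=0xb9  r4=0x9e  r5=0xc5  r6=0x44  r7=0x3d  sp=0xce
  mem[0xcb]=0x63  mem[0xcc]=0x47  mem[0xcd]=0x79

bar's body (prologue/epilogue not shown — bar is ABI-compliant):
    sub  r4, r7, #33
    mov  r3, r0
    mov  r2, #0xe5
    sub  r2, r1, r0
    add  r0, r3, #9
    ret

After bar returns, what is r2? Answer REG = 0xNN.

prologue: push r0 -> mem[0xcd]=0xc2, sp=0xcd
body[0] sub  r4, r7, #33 -> r4=0x1c
body[1] mov  r3, r0 -> r3=0xc2
body[2] mov  r2, #0xe5 -> r2=0xe5
body[3] sub  r2, r1, r0 -> r2=0x15
body[4] add  r0, r3, #9 -> r0=0xcb
epilogue: pop r0=0xc2, sp=0xce
r2 is caller-saved -> body value

REG = 0x15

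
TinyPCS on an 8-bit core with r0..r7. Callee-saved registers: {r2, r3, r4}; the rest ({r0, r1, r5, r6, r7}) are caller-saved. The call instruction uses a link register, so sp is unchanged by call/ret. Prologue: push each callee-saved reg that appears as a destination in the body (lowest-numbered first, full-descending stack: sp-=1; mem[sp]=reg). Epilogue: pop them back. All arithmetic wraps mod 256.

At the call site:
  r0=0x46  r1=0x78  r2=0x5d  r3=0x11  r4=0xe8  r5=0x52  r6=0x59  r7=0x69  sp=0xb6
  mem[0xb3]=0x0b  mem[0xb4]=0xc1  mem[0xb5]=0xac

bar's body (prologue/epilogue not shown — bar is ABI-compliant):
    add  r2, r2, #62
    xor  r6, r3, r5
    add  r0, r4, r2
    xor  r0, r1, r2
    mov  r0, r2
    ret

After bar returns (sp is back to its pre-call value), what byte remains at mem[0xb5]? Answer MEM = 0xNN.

prologue: push r2 -> mem[0xb5]=0x5d, sp=0xb5
body[0] add  r2, r2, #62 -> r2=0x9b
body[1] xor  r6, r3, r5 -> r6=0x43
body[2] add  r0, r4, r2 -> r0=0x83
body[3] xor  r0, r1, r2 -> r0=0xe3
body[4] mov  r0, r2 -> r0=0x9b
epilogue: pop r2=0x5d, sp=0xb6
prologue pushed ['r2'] at ['0xb5']

MEM = 0x5d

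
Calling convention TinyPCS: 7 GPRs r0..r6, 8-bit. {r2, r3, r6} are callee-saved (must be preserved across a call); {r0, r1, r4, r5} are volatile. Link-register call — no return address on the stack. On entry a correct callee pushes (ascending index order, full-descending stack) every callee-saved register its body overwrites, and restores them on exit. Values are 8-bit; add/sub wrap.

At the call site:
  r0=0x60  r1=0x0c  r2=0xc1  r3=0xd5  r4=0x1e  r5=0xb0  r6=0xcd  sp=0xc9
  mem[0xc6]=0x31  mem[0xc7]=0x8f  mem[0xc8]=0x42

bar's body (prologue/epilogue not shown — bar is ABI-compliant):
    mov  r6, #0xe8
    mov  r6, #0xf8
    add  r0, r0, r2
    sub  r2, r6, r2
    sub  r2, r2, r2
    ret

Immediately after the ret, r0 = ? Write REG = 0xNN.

prologue: push r2 → mem[0xc8]=0xc1, sp=0xc8
prologue: push r6 → mem[0xc7]=0xcd, sp=0xc7
body[0] mov  r6, #0xe8 → r6=0xe8
body[1] mov  r6, #0xf8 → r6=0xf8
body[2] add  r0, r0, r2 → r0=0x21
body[3] sub  r2, r6, r2 → r2=0x37
body[4] sub  r2, r2, r2 → r2=0x00
epilogue: pop r6=0xcd, sp=0xc8
epilogue: pop r2=0xc1, sp=0xc9
r0 is caller-saved → body value

REG = 0x21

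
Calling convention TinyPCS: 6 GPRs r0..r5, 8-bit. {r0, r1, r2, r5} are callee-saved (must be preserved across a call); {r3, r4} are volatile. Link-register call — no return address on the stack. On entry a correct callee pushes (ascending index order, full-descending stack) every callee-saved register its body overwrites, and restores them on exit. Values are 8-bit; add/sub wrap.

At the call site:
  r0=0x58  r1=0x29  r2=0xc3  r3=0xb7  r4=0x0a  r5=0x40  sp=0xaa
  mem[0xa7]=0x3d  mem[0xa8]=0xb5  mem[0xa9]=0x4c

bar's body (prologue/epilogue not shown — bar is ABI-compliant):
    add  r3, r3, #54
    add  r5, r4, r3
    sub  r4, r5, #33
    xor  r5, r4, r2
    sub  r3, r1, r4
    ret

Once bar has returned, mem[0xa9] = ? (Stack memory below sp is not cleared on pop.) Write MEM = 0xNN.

MEM = 0x40

prologue: push r5 -> mem[0xa9]=0x40, sp=0xa9
body[0] add  r3, r3, #54 -> r3=0xed
body[1] add  r5, r4, r3 -> r5=0xf7
body[2] sub  r4, r5, #33 -> r4=0xd6
body[3] xor  r5, r4, r2 -> r5=0x15
body[4] sub  r3, r1, r4 -> r3=0x53
epilogue: pop r5=0x40, sp=0xaa
prologue pushed ['r5'] at ['0xa9']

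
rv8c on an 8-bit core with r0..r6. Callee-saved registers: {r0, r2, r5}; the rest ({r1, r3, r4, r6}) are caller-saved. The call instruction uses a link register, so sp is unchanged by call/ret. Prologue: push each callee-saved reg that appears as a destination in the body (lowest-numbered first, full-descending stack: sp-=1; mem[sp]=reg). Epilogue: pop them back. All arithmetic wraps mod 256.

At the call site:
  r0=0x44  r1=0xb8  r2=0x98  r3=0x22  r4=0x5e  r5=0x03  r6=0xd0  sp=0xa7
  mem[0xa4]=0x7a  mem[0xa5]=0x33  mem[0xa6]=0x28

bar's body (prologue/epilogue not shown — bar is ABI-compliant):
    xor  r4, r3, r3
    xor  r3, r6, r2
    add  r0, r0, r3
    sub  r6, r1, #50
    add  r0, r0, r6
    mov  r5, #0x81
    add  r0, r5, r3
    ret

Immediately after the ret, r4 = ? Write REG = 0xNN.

REG = 0x00

prologue: push r0 -> mem[0xa6]=0x44, sp=0xa6
prologue: push r5 -> mem[0xa5]=0x03, sp=0xa5
body[0] xor  r4, r3, r3 -> r4=0x00
body[1] xor  r3, r6, r2 -> r3=0x48
body[2] add  r0, r0, r3 -> r0=0x8c
body[3] sub  r6, r1, #50 -> r6=0x86
body[4] add  r0, r0, r6 -> r0=0x12
body[5] mov  r5, #0x81 -> r5=0x81
body[6] add  r0, r5, r3 -> r0=0xc9
epilogue: pop r5=0x03, sp=0xa6
epilogue: pop r0=0x44, sp=0xa7
r4 is caller-saved -> body value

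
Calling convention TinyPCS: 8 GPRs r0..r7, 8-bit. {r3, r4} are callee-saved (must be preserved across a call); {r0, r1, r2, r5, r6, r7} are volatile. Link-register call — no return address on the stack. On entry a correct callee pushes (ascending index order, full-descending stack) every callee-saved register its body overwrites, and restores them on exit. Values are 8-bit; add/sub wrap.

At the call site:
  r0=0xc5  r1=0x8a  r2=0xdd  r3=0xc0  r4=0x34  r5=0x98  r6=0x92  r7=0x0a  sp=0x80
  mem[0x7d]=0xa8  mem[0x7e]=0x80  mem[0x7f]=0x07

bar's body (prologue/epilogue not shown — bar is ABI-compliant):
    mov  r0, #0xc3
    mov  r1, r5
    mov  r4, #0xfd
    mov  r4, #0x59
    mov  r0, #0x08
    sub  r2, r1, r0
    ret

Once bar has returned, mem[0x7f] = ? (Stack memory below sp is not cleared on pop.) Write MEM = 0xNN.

prologue: push r4 -> mem[0x7f]=0x34, sp=0x7f
body[0] mov  r0, #0xc3 -> r0=0xc3
body[1] mov  r1, r5 -> r1=0x98
body[2] mov  r4, #0xfd -> r4=0xfd
body[3] mov  r4, #0x59 -> r4=0x59
body[4] mov  r0, #0x08 -> r0=0x08
body[5] sub  r2, r1, r0 -> r2=0x90
epilogue: pop r4=0x34, sp=0x80
prologue pushed ['r4'] at ['0x7f']

MEM = 0x34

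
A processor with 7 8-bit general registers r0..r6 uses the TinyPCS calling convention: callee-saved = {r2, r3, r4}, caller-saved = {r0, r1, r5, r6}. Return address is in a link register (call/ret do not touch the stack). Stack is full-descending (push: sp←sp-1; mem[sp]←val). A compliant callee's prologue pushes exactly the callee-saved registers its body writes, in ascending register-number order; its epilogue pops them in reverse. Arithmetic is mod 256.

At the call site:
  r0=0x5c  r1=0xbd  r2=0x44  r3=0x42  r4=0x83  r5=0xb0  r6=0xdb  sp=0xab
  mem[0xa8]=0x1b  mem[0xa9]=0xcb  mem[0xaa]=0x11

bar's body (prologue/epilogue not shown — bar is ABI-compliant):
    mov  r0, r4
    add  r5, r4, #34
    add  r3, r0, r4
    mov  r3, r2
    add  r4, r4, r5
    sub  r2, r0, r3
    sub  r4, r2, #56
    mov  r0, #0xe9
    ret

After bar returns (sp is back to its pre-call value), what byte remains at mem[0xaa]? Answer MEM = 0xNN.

prologue: push r2 -> mem[0xaa]=0x44, sp=0xaa
prologue: push r3 -> mem[0xa9]=0x42, sp=0xa9
prologue: push r4 -> mem[0xa8]=0x83, sp=0xa8
body[0] mov  r0, r4 -> r0=0x83
body[1] add  r5, r4, #34 -> r5=0xa5
body[2] add  r3, r0, r4 -> r3=0x06
body[3] mov  r3, r2 -> r3=0x44
body[4] add  r4, r4, r5 -> r4=0x28
body[5] sub  r2, r0, r3 -> r2=0x3f
body[6] sub  r4, r2, #56 -> r4=0x07
body[7] mov  r0, #0xe9 -> r0=0xe9
epilogue: pop r4=0x83, sp=0xa9
epilogue: pop r3=0x42, sp=0xaa
epilogue: pop r2=0x44, sp=0xab
prologue pushed ['r2', 'r3', 'r4'] at ['0xaa', '0xa9', '0xa8']

MEM = 0x44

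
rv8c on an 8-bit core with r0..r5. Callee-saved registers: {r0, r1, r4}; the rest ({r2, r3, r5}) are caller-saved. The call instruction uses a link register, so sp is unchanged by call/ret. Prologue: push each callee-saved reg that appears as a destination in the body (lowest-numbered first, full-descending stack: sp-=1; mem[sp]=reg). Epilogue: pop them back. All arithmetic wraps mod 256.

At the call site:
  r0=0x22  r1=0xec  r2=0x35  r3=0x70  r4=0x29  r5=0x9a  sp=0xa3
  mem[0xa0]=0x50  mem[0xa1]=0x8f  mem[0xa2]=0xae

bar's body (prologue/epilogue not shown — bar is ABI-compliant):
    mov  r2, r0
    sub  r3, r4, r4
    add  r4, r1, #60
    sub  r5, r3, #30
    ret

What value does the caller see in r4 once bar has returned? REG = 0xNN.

REG = 0x29

prologue: push r4 -> mem[0xa2]=0x29, sp=0xa2
body[0] mov  r2, r0 -> r2=0x22
body[1] sub  r3, r4, r4 -> r3=0x00
body[2] add  r4, r1, #60 -> r4=0x28
body[3] sub  r5, r3, #30 -> r5=0xe2
epilogue: pop r4=0x29, sp=0xa3
r4 is callee-saved -> restored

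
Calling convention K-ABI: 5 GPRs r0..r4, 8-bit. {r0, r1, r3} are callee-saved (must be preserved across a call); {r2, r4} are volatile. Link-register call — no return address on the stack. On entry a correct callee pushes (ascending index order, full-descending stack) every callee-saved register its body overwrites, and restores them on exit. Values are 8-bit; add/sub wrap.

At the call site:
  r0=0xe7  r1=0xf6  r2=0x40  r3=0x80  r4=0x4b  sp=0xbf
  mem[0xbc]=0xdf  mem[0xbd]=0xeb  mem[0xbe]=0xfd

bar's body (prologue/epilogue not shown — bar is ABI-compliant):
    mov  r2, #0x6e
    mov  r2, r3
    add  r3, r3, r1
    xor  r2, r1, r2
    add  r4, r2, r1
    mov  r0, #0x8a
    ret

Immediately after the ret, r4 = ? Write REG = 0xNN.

prologue: push r0 -> mem[0xbe]=0xe7, sp=0xbe
prologue: push r3 -> mem[0xbd]=0x80, sp=0xbd
body[0] mov  r2, #0x6e -> r2=0x6e
body[1] mov  r2, r3 -> r2=0x80
body[2] add  r3, r3, r1 -> r3=0x76
body[3] xor  r2, r1, r2 -> r2=0x76
body[4] add  r4, r2, r1 -> r4=0x6c
body[5] mov  r0, #0x8a -> r0=0x8a
epilogue: pop r3=0x80, sp=0xbe
epilogue: pop r0=0xe7, sp=0xbf
r4 is caller-saved -> body value

REG = 0x6c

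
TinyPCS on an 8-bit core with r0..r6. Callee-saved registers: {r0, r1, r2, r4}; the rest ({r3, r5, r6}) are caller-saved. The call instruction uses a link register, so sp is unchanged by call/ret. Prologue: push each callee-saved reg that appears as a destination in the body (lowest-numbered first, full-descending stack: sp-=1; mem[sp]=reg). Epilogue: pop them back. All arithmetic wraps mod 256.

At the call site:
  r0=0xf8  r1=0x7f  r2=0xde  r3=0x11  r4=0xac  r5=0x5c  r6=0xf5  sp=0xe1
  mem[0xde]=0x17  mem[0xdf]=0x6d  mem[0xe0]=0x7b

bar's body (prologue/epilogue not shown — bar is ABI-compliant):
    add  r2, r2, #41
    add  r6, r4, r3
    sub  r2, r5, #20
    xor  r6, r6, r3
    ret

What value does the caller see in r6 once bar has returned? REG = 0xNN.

REG = 0xac

prologue: push r2 -> mem[0xe0]=0xde, sp=0xe0
body[0] add  r2, r2, #41 -> r2=0x07
body[1] add  r6, r4, r3 -> r6=0xbd
body[2] sub  r2, r5, #20 -> r2=0x48
body[3] xor  r6, r6, r3 -> r6=0xac
epilogue: pop r2=0xde, sp=0xe1
r6 is caller-saved -> body value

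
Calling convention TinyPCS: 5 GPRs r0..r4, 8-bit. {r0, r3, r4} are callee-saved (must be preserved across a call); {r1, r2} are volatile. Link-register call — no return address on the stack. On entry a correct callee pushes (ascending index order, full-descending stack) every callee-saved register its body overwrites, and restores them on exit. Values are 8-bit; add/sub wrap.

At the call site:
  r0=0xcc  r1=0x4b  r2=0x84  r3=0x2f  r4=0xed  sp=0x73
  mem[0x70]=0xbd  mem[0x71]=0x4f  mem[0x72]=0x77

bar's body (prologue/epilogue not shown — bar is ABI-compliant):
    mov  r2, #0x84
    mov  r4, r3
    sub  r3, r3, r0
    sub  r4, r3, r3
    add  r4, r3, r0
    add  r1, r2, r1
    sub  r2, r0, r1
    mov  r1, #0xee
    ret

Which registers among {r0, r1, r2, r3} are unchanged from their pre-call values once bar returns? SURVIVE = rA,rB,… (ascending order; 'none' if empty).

prologue: push r3 → mem[0x72]=0x2f, sp=0x72
prologue: push r4 → mem[0x71]=0xed, sp=0x71
body[0] mov  r2, #0x84 → r2=0x84
body[1] mov  r4, r3 → r4=0x2f
body[2] sub  r3, r3, r0 → r3=0x63
body[3] sub  r4, r3, r3 → r4=0x00
body[4] add  r4, r3, r0 → r4=0x2f
body[5] add  r1, r2, r1 → r1=0xcf
body[6] sub  r2, r0, r1 → r2=0xfd
body[7] mov  r1, #0xee → r1=0xee
epilogue: pop r4=0xed, sp=0x72
epilogue: pop r3=0x2f, sp=0x73
r0: callee-saved, written=False
r1: caller-saved, written=True
r2: caller-saved, written=True
r3: callee-saved, written=True

SURVIVE = r0,r3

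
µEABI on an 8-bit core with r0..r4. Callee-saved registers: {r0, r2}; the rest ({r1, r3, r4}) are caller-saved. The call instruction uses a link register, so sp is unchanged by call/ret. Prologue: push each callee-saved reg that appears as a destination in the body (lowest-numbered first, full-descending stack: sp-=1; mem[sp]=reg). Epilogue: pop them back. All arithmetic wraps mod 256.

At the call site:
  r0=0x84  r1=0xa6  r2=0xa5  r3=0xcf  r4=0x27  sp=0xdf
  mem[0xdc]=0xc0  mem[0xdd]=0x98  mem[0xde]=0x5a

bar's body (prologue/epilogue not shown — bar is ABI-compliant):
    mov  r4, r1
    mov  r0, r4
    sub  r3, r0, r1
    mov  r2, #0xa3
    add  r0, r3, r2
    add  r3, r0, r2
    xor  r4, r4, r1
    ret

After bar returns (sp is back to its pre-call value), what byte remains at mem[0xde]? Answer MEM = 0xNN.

MEM = 0x84

prologue: push r0 → mem[0xde]=0x84, sp=0xde
prologue: push r2 → mem[0xdd]=0xa5, sp=0xdd
body[0] mov  r4, r1 → r4=0xa6
body[1] mov  r0, r4 → r0=0xa6
body[2] sub  r3, r0, r1 → r3=0x00
body[3] mov  r2, #0xa3 → r2=0xa3
body[4] add  r0, r3, r2 → r0=0xa3
body[5] add  r3, r0, r2 → r3=0x46
body[6] xor  r4, r4, r1 → r4=0x00
epilogue: pop r2=0xa5, sp=0xde
epilogue: pop r0=0x84, sp=0xdf
prologue pushed ['r0', 'r2'] at ['0xde', '0xdd']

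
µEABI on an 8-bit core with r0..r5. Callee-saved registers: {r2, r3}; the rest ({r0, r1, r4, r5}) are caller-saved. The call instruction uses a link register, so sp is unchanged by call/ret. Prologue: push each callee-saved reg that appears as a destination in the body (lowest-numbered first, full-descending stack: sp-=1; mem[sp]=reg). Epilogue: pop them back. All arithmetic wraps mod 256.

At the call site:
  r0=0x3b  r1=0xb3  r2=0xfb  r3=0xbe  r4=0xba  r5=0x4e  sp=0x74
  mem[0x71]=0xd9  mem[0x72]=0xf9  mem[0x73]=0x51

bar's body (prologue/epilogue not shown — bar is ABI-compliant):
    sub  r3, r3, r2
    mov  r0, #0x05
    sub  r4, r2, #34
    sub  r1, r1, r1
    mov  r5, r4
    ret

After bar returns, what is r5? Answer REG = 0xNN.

prologue: push r3 → mem[0x73]=0xbe, sp=0x73
body[0] sub  r3, r3, r2 → r3=0xc3
body[1] mov  r0, #0x05 → r0=0x05
body[2] sub  r4, r2, #34 → r4=0xd9
body[3] sub  r1, r1, r1 → r1=0x00
body[4] mov  r5, r4 → r5=0xd9
epilogue: pop r3=0xbe, sp=0x74
r5 is caller-saved → body value

REG = 0xd9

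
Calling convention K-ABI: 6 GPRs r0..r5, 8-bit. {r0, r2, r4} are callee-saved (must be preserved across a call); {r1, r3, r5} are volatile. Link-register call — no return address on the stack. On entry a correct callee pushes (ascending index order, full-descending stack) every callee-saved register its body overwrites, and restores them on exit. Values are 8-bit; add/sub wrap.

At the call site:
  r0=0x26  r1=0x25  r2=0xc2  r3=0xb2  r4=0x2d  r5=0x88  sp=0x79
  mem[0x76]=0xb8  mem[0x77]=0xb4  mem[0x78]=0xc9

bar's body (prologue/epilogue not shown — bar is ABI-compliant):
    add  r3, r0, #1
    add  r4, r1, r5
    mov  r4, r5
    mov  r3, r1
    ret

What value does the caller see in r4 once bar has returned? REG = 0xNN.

REG = 0x2d

prologue: push r4 → mem[0x78]=0x2d, sp=0x78
body[0] add  r3, r0, #1 → r3=0x27
body[1] add  r4, r1, r5 → r4=0xad
body[2] mov  r4, r5 → r4=0x88
body[3] mov  r3, r1 → r3=0x25
epilogue: pop r4=0x2d, sp=0x79
r4 is callee-saved → restored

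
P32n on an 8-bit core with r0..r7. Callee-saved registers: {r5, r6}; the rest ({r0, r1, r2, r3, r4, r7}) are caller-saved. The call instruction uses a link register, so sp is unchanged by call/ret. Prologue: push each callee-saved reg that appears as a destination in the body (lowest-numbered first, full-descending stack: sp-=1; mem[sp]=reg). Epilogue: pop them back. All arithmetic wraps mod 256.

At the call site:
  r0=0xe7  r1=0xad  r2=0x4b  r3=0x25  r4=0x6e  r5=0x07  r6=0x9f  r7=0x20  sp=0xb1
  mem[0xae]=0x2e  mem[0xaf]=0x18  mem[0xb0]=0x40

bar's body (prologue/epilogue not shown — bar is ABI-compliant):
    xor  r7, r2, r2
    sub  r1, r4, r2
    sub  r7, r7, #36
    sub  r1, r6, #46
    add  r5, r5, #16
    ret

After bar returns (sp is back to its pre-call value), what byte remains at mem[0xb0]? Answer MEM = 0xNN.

prologue: push r5 -> mem[0xb0]=0x07, sp=0xb0
body[0] xor  r7, r2, r2 -> r7=0x00
body[1] sub  r1, r4, r2 -> r1=0x23
body[2] sub  r7, r7, #36 -> r7=0xdc
body[3] sub  r1, r6, #46 -> r1=0x71
body[4] add  r5, r5, #16 -> r5=0x17
epilogue: pop r5=0x07, sp=0xb1
prologue pushed ['r5'] at ['0xb0']

MEM = 0x07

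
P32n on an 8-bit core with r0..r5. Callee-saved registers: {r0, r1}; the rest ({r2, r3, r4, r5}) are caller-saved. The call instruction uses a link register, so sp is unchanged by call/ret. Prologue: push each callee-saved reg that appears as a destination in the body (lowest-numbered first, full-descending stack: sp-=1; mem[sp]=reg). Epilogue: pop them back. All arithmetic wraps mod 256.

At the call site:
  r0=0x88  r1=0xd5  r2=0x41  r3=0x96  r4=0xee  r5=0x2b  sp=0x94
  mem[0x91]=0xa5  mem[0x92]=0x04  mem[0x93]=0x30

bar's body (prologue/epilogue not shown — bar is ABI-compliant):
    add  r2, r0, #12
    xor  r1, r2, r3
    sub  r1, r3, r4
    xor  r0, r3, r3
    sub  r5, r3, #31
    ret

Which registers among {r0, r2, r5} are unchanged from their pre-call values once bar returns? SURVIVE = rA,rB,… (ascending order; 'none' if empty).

prologue: push r0 -> mem[0x93]=0x88, sp=0x93
prologue: push r1 -> mem[0x92]=0xd5, sp=0x92
body[0] add  r2, r0, #12 -> r2=0x94
body[1] xor  r1, r2, r3 -> r1=0x02
body[2] sub  r1, r3, r4 -> r1=0xa8
body[3] xor  r0, r3, r3 -> r0=0x00
body[4] sub  r5, r3, #31 -> r5=0x77
epilogue: pop r1=0xd5, sp=0x93
epilogue: pop r0=0x88, sp=0x94
r0: callee-saved, written=True
r2: caller-saved, written=True
r5: caller-saved, written=True

SURVIVE = r0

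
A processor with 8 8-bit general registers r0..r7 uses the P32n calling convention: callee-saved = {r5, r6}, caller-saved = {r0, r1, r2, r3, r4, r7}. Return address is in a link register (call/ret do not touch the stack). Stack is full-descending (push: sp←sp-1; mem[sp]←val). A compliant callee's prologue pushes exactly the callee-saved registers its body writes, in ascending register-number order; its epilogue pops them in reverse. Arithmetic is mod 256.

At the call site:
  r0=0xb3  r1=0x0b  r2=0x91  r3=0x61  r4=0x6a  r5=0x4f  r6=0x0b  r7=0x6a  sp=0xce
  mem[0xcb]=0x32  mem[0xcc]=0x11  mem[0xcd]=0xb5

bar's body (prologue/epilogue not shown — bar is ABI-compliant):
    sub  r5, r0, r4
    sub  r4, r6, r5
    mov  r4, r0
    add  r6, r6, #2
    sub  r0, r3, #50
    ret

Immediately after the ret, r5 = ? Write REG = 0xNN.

prologue: push r5 → mem[0xcd]=0x4f, sp=0xcd
prologue: push r6 → mem[0xcc]=0x0b, sp=0xcc
body[0] sub  r5, r0, r4 → r5=0x49
body[1] sub  r4, r6, r5 → r4=0xc2
body[2] mov  r4, r0 → r4=0xb3
body[3] add  r6, r6, #2 → r6=0x0d
body[4] sub  r0, r3, #50 → r0=0x2f
epilogue: pop r6=0x0b, sp=0xcd
epilogue: pop r5=0x4f, sp=0xce
r5 is callee-saved → restored

REG = 0x4f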